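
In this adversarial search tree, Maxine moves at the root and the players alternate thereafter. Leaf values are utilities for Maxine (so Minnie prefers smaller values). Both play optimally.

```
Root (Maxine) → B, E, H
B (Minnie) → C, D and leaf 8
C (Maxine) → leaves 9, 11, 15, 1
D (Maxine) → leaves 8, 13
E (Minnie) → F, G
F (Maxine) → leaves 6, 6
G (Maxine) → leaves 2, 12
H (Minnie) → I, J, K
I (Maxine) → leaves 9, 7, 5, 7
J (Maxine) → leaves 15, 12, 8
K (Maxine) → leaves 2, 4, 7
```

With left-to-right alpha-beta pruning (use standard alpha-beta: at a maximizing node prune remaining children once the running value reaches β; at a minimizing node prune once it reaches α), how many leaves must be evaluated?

C [α=-∞,β=+∞]: v=15
D [α=-∞,β=15]: v=13
B [α=-∞,β=+∞]: v=8
F [α=8,β=+∞]: v=6
E [α=8,β=+∞]: v=6 after child 1 ≤ α → α-cutoff, skip 1
I [α=8,β=+∞]: v=9
J [α=8,β=9]: v=15 after child 1 ≥ β → β-cutoff, skip 2
K [α=8,β=9]: v=7
H [α=8,β=+∞]: v=7
Root [α=-∞,β=+∞]: v=8
Leaves evaluated: 17 of 21.

17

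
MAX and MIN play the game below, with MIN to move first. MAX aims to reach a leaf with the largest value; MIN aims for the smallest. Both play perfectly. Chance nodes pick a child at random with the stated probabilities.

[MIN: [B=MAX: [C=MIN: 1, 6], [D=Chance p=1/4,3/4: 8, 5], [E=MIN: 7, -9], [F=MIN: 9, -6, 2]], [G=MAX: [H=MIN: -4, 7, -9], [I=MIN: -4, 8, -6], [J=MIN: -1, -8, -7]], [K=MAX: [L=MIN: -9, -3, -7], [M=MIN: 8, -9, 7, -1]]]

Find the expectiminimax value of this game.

-9

C (MIN): min(1, 6) = 1
D (Chance): 1/4·8 + 3/4·5 = 5.75
E (MIN): min(7, -9) = -9
F (MIN): min(9, -6, 2) = -6
B (MAX): max(1, 5.75, -9, -6) = 5.75
H (MIN): min(-4, 7, -9) = -9
I (MIN): min(-4, 8, -6) = -6
J (MIN): min(-1, -8, -7) = -8
G (MAX): max(-9, -6, -8) = -6
L (MIN): min(-9, -3, -7) = -9
M (MIN): min(8, -9, 7, -1) = -9
K (MAX): max(-9, -9) = -9
Root (MIN): min(5.75, -6, -9) = -9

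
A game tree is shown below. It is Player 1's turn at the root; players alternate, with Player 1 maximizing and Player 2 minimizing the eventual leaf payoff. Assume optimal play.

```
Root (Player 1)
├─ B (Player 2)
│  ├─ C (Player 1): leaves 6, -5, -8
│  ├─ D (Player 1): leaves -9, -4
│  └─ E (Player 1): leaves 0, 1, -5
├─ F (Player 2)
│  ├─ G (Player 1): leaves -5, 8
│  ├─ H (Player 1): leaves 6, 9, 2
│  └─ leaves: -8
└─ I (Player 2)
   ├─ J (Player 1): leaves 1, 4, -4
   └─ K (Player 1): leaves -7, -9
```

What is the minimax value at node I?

-7

J: max(1, 4, -4) = 4
K: max(-7, -9) = -7
I: min(4, -7) = -7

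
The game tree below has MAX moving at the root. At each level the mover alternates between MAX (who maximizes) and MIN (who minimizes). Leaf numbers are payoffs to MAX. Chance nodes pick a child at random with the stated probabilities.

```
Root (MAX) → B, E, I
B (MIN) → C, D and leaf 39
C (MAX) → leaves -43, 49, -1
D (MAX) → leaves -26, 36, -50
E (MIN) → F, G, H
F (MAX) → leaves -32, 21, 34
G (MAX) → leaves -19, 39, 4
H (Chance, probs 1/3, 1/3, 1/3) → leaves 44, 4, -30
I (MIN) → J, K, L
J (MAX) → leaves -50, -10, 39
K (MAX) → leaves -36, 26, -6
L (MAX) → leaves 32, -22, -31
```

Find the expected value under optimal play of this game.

36

C (MAX): max(-43, 49, -1) = 49
D (MAX): max(-26, 36, -50) = 36
B (MIN): min(49, 36, 39) = 36
F (MAX): max(-32, 21, 34) = 34
G (MAX): max(-19, 39, 4) = 39
H (Chance): 1/3·44 + 1/3·4 + 1/3·-30 = 6
E (MIN): min(34, 39, 6) = 6
J (MAX): max(-50, -10, 39) = 39
K (MAX): max(-36, 26, -6) = 26
L (MAX): max(32, -22, -31) = 32
I (MIN): min(39, 26, 32) = 26
Root (MAX): max(36, 6, 26) = 36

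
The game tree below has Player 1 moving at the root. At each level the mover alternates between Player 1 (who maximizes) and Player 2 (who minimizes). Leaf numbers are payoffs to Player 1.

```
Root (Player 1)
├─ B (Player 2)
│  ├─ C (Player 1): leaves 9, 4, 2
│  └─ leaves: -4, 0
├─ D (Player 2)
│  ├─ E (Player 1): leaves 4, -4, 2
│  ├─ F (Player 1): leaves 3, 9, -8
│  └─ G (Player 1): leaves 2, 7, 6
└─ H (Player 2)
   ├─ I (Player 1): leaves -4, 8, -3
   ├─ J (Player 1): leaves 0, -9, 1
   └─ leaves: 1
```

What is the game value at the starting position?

C (Player 1): max(9, 4, 2) = 9
B (Player 2): min(9, -4, 0) = -4
E (Player 1): max(4, -4, 2) = 4
F (Player 1): max(3, 9, -8) = 9
G (Player 1): max(2, 7, 6) = 7
D (Player 2): min(4, 9, 7) = 4
I (Player 1): max(-4, 8, -3) = 8
J (Player 1): max(0, -9, 1) = 1
H (Player 2): min(8, 1, 1) = 1
Root (Player 1): max(-4, 4, 1) = 4

4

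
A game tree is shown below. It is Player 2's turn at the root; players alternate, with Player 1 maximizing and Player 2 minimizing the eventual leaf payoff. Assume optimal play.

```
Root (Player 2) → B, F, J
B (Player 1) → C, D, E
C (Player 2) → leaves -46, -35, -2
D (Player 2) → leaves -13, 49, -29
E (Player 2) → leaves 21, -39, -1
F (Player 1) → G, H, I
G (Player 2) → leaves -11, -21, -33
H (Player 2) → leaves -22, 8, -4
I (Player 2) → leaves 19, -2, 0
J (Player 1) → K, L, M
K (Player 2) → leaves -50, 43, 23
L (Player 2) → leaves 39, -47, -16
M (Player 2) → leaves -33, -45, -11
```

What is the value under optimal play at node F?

G: min(-11, -21, -33) = -33
H: min(-22, 8, -4) = -22
I: min(19, -2, 0) = -2
F: max(-33, -22, -2) = -2

-2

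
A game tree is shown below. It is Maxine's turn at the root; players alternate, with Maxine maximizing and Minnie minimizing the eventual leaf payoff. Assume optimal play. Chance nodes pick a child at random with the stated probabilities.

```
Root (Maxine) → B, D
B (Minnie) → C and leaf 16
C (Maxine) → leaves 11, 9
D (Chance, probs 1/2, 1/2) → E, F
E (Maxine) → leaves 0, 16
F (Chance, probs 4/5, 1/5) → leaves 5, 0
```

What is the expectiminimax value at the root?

11

C (Maxine): max(11, 9) = 11
B (Minnie): min(11, 16) = 11
E (Maxine): max(0, 16) = 16
F (Chance): 4/5·5 + 1/5·0 = 4
D (Chance): 1/2·16 + 1/2·4 = 10
Root (Maxine): max(11, 10) = 11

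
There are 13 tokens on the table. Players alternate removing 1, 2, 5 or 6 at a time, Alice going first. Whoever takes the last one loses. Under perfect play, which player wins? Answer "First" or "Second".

Positions where the player to move wins (W) vs loses (L):
i:   0  1  2  3  4  5  6  7  8  9 10 11 12 13
     W  L  W  W  L  W  W  W  L  W  W  L  W  W
Position 13 is W, so the first player wins.

First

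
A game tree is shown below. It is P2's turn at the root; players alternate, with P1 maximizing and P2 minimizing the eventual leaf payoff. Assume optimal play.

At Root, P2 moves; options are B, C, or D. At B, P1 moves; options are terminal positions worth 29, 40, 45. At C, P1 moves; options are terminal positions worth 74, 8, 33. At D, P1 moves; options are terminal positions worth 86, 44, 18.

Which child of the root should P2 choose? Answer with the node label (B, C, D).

B (P1): max(29, 40, 45) = 45
C (P1): max(74, 8, 33) = 74
D (P1): max(86, 44, 18) = 86
Root (P2): min(45, 74, 86) = 45
P2 picks the child with the lowest value: B (value 45).

B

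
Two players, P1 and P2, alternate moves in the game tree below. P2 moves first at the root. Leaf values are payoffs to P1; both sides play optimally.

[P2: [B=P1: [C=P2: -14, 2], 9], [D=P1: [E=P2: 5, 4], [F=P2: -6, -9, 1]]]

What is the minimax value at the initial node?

4

C (P2): min(-14, 2) = -14
B (P1): max(-14, 9) = 9
E (P2): min(5, 4) = 4
F (P2): min(-6, -9, 1) = -9
D (P1): max(4, -9) = 4
Root (P2): min(9, 4) = 4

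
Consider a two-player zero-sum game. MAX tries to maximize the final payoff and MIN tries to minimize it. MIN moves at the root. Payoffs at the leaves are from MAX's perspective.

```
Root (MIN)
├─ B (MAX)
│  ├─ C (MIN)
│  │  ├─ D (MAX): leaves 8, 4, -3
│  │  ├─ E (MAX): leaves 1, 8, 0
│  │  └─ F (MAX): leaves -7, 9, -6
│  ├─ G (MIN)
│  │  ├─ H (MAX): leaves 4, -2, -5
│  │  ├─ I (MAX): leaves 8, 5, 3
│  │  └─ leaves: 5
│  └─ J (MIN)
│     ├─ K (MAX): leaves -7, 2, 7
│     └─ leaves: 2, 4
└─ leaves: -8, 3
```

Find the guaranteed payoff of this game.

-8

D (MAX): max(8, 4, -3) = 8
E (MAX): max(1, 8, 0) = 8
F (MAX): max(-7, 9, -6) = 9
C (MIN): min(8, 8, 9) = 8
H (MAX): max(4, -2, -5) = 4
I (MAX): max(8, 5, 3) = 8
G (MIN): min(4, 8, 5) = 4
K (MAX): max(-7, 2, 7) = 7
J (MIN): min(7, 2, 4) = 2
B (MAX): max(8, 4, 2) = 8
Root (MIN): min(8, -8, 3) = -8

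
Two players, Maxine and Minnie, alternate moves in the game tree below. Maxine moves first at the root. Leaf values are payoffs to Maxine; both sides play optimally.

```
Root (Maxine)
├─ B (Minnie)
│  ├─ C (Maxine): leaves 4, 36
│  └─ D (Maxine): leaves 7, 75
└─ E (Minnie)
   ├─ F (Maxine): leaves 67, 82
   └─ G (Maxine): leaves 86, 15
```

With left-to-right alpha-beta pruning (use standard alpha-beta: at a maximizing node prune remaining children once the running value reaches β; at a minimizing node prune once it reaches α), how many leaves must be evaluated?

7

C [α=-∞,β=+∞]: v=36
D [α=-∞,β=36]: v=75
B [α=-∞,β=+∞]: v=36
F [α=36,β=+∞]: v=82
G [α=36,β=82]: v=86 after child 1 ≥ β → β-cutoff, skip 1
E [α=36,β=+∞]: v=82
Root [α=-∞,β=+∞]: v=82
Leaves evaluated: 7 of 8.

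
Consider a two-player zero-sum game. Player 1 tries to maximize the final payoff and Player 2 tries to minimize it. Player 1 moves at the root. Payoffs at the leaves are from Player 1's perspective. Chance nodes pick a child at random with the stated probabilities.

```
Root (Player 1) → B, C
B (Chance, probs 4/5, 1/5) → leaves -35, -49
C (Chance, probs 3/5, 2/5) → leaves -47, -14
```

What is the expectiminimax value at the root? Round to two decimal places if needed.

B (Chance): 4/5·-35 + 1/5·-49 = -37.8
C (Chance): 3/5·-47 + 2/5·-14 = -33.8
Root (Player 1): max(-37.8, -33.8) = -33.8

-33.8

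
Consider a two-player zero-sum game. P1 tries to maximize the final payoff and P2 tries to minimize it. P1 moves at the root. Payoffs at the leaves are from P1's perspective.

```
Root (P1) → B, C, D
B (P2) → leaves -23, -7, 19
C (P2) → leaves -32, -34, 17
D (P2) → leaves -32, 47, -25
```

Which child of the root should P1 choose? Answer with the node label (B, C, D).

B

B (P2): min(-23, -7, 19) = -23
C (P2): min(-32, -34, 17) = -34
D (P2): min(-32, 47, -25) = -32
Root (P1): max(-23, -34, -32) = -23
P1 picks the child with the highest value: B (value -23).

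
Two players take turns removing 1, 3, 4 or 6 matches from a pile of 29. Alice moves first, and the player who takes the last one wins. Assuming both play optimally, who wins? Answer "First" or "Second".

First

Positions where the player to move wins (W) vs loses (L):
i:   0  1  2  3  4  5  6  7  8  9 10 11 12 13 14 15 16 17 18 19 20 21 22 23 24 25 26 27 28 29
     L  W  L  W  W  W  W  L  W  L  W  W  W  W  L  W  L  W  W  W  W  L  W  L  W  W  W  W  L  W
Position 29 is W, so the first player wins.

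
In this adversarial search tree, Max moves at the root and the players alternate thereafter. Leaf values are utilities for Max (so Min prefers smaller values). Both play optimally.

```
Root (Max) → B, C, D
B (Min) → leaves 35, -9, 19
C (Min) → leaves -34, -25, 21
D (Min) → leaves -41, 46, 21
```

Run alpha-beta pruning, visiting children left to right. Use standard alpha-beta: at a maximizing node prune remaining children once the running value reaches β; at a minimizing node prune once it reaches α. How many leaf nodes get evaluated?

B [α=-∞,β=+∞]: v=-9
C [α=-9,β=+∞]: v=-34 after child 1 ≤ α → α-cutoff, skip 2
D [α=-9,β=+∞]: v=-41 after child 1 ≤ α → α-cutoff, skip 2
Root [α=-∞,β=+∞]: v=-9
Leaves evaluated: 5 of 9.

5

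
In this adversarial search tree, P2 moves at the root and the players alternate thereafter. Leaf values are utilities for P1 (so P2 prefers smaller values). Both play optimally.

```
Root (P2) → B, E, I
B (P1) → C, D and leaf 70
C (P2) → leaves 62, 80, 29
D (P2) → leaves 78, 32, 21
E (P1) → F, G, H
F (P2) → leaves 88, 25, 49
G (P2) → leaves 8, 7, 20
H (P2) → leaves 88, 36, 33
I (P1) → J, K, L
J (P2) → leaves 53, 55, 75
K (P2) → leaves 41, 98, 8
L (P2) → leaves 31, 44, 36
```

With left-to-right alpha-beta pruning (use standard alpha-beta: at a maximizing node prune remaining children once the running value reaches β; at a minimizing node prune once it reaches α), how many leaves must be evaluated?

17

C [α=-∞,β=+∞]: v=29
D [α=29,β=+∞]: v=21
B [α=-∞,β=+∞]: v=70
F [α=-∞,β=70]: v=25
G [α=25,β=70]: v=8 after child 1 ≤ α → α-cutoff, skip 2
H [α=25,β=70]: v=33
E [α=-∞,β=70]: v=33
J [α=-∞,β=33]: v=53
I [α=-∞,β=33]: v=53 after child 1 ≥ β → β-cutoff, skip 2
Root [α=-∞,β=+∞]: v=33
Leaves evaluated: 17 of 25.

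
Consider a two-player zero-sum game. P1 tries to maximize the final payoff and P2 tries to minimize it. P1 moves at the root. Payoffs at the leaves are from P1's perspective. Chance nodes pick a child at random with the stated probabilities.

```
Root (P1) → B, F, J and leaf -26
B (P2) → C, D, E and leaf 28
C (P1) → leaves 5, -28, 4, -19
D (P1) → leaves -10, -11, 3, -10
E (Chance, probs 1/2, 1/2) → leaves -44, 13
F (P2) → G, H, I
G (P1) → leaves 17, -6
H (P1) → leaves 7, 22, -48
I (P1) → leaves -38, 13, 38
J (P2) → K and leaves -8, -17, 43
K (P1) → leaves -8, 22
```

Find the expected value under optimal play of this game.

17

C (P1): max(5, -28, 4, -19) = 5
D (P1): max(-10, -11, 3, -10) = 3
E (Chance): 1/2·-44 + 1/2·13 = -15.5
B (P2): min(5, 3, -15.5, 28) = -15.5
G (P1): max(17, -6) = 17
H (P1): max(7, 22, -48) = 22
I (P1): max(-38, 13, 38) = 38
F (P2): min(17, 22, 38) = 17
K (P1): max(-8, 22) = 22
J (P2): min(22, -8, -17, 43) = -17
Root (P1): max(-15.5, 17, -17, -26) = 17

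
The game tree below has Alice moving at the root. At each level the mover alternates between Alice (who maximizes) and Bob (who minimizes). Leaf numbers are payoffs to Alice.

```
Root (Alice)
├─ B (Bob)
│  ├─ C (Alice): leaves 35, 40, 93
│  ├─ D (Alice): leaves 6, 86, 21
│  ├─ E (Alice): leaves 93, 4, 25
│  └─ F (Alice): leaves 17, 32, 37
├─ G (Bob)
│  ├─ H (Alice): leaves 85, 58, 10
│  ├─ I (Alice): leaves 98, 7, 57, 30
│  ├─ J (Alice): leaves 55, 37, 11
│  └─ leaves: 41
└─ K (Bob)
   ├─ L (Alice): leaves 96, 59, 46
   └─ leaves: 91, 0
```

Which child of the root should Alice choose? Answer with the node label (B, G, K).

C (Alice): max(35, 40, 93) = 93
D (Alice): max(6, 86, 21) = 86
E (Alice): max(93, 4, 25) = 93
F (Alice): max(17, 32, 37) = 37
B (Bob): min(93, 86, 93, 37) = 37
H (Alice): max(85, 58, 10) = 85
I (Alice): max(98, 7, 57, 30) = 98
J (Alice): max(55, 37, 11) = 55
G (Bob): min(85, 98, 55, 41) = 41
L (Alice): max(96, 59, 46) = 96
K (Bob): min(96, 91, 0) = 0
Root (Alice): max(37, 41, 0) = 41
Alice picks the child with the highest value: G (value 41).

G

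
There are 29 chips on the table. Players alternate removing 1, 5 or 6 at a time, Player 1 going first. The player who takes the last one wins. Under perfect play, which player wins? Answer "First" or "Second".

First

W/L table (W = player to move can force a win):
i:   0  1  2  3  4  5  6  7  8  9 10 11 12 13 14 15 16 17 18 19 20 21 22 23 24 25 26 27 28 29
     L  W  L  W  L  W  W  W  W  W  W  L  W  L  W  L  W  W  W  W  W  W  L  W  L  W  L  W  W  W
Position 29 is W, so the first player wins.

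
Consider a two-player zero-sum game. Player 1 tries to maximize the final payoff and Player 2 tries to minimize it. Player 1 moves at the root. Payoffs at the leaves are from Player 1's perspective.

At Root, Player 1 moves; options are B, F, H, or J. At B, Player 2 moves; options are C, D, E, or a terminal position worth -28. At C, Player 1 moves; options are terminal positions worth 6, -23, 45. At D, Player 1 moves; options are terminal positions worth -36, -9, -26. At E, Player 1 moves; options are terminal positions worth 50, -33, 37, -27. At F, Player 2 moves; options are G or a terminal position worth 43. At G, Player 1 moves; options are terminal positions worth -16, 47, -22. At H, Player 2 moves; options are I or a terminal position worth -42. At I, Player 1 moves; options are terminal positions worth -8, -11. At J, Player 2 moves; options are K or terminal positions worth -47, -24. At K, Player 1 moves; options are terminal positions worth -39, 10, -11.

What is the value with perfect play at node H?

I: max(-8, -11) = -8
H: min(-8, -42) = -42

-42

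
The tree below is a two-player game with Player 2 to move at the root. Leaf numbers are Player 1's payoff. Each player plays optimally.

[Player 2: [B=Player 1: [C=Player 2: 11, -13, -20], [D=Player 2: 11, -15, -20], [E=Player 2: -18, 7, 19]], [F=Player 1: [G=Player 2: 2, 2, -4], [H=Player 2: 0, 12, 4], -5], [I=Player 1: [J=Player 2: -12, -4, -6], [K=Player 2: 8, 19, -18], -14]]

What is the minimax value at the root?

-18

C (Player 2): min(11, -13, -20) = -20
D (Player 2): min(11, -15, -20) = -20
E (Player 2): min(-18, 7, 19) = -18
B (Player 1): max(-20, -20, -18) = -18
G (Player 2): min(2, 2, -4) = -4
H (Player 2): min(0, 12, 4) = 0
F (Player 1): max(-4, 0, -5) = 0
J (Player 2): min(-12, -4, -6) = -12
K (Player 2): min(8, 19, -18) = -18
I (Player 1): max(-12, -18, -14) = -12
Root (Player 2): min(-18, 0, -12) = -18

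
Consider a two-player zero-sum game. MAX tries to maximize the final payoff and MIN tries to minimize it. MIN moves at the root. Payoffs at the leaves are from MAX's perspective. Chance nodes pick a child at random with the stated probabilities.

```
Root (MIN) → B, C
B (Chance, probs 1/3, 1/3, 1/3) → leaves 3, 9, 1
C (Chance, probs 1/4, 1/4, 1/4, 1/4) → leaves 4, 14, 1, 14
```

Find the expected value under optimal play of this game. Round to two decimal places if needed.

4.33

B (Chance): 1/3·3 + 1/3·9 + 1/3·1 = 4.33
C (Chance): 1/4·4 + 1/4·14 + 1/4·1 + 1/4·14 = 8.25
Root (MIN): min(4.33, 8.25) = 4.33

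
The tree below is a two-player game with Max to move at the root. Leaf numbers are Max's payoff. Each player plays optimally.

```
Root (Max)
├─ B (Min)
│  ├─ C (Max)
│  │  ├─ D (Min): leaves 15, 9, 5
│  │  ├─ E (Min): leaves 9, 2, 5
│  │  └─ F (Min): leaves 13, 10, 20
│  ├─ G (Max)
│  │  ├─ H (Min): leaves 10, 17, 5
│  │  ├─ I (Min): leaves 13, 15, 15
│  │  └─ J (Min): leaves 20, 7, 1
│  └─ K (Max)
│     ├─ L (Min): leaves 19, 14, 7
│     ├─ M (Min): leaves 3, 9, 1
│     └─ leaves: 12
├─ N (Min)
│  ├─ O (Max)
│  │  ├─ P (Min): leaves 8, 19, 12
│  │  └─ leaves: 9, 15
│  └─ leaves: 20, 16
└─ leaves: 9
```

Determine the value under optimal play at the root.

15

D (Min): min(15, 9, 5) = 5
E (Min): min(9, 2, 5) = 2
F (Min): min(13, 10, 20) = 10
C (Max): max(5, 2, 10) = 10
H (Min): min(10, 17, 5) = 5
I (Min): min(13, 15, 15) = 13
J (Min): min(20, 7, 1) = 1
G (Max): max(5, 13, 1) = 13
L (Min): min(19, 14, 7) = 7
M (Min): min(3, 9, 1) = 1
K (Max): max(7, 1, 12) = 12
B (Min): min(10, 13, 12) = 10
P (Min): min(8, 19, 12) = 8
O (Max): max(8, 9, 15) = 15
N (Min): min(15, 20, 16) = 15
Root (Max): max(10, 15, 9) = 15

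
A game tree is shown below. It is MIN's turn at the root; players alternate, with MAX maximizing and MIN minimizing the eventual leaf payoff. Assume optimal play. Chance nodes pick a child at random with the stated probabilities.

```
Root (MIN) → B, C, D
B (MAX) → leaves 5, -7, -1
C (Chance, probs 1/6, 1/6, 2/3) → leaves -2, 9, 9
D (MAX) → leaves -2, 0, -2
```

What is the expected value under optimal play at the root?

0

B (MAX): max(5, -7, -1) = 5
C (Chance): 1/6·-2 + 1/6·9 + 2/3·9 = 7.17
D (MAX): max(-2, 0, -2) = 0
Root (MIN): min(5, 7.17, 0) = 0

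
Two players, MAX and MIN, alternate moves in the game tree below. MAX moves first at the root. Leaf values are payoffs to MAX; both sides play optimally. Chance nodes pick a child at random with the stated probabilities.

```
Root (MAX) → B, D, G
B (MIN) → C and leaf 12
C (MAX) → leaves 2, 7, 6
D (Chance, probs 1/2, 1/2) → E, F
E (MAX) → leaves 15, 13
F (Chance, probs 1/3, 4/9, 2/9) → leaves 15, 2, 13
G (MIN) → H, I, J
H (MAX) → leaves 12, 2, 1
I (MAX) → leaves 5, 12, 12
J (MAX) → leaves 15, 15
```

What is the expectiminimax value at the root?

C (MAX): max(2, 7, 6) = 7
B (MIN): min(7, 12) = 7
E (MAX): max(15, 13) = 15
F (Chance): 1/3·15 + 4/9·2 + 2/9·13 = 8.78
D (Chance): 1/2·15 + 1/2·8.78 = 11.89
H (MAX): max(12, 2, 1) = 12
I (MAX): max(5, 12, 12) = 12
J (MAX): max(15, 15) = 15
G (MIN): min(12, 12, 15) = 12
Root (MAX): max(7, 11.89, 12) = 12

12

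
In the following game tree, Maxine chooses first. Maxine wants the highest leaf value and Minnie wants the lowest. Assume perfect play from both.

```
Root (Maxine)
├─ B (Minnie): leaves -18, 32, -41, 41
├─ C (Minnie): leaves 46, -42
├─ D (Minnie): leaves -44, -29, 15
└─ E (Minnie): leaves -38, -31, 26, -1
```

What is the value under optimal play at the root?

-38

B (Minnie): min(-18, 32, -41, 41) = -41
C (Minnie): min(46, -42) = -42
D (Minnie): min(-44, -29, 15) = -44
E (Minnie): min(-38, -31, 26, -1) = -38
Root (Maxine): max(-41, -42, -44, -38) = -38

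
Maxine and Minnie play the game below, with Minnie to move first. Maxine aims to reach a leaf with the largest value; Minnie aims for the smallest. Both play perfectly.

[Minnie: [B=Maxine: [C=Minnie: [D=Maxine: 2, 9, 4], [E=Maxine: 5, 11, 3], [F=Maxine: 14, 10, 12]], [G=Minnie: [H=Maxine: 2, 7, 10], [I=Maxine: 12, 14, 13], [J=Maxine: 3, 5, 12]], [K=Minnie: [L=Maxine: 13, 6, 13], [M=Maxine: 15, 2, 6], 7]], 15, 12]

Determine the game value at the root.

D (Maxine): max(2, 9, 4) = 9
E (Maxine): max(5, 11, 3) = 11
F (Maxine): max(14, 10, 12) = 14
C (Minnie): min(9, 11, 14) = 9
H (Maxine): max(2, 7, 10) = 10
I (Maxine): max(12, 14, 13) = 14
J (Maxine): max(3, 5, 12) = 12
G (Minnie): min(10, 14, 12) = 10
L (Maxine): max(13, 6, 13) = 13
M (Maxine): max(15, 2, 6) = 15
K (Minnie): min(13, 15, 7) = 7
B (Maxine): max(9, 10, 7) = 10
Root (Minnie): min(10, 15, 12) = 10

10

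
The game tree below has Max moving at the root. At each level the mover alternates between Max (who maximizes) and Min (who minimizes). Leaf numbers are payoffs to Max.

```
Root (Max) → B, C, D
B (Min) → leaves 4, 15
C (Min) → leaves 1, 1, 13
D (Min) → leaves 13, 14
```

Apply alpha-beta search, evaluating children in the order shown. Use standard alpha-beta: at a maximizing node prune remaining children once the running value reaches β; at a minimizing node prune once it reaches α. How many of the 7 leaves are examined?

B [α=-∞,β=+∞]: v=4
C [α=4,β=+∞]: v=1 after child 1 ≤ α → α-cutoff, skip 2
D [α=4,β=+∞]: v=13
Root [α=-∞,β=+∞]: v=13
Leaves evaluated: 5 of 7.

5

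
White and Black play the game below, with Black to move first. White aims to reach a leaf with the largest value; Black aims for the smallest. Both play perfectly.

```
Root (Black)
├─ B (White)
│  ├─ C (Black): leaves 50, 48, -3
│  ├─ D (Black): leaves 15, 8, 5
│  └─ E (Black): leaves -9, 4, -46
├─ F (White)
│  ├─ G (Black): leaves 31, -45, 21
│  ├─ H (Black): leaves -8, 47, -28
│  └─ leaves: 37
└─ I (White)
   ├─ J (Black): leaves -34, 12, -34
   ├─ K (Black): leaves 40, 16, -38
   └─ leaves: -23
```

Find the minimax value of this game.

-23

C (Black): min(50, 48, -3) = -3
D (Black): min(15, 8, 5) = 5
E (Black): min(-9, 4, -46) = -46
B (White): max(-3, 5, -46) = 5
G (Black): min(31, -45, 21) = -45
H (Black): min(-8, 47, -28) = -28
F (White): max(-45, -28, 37) = 37
J (Black): min(-34, 12, -34) = -34
K (Black): min(40, 16, -38) = -38
I (White): max(-34, -38, -23) = -23
Root (Black): min(5, 37, -23) = -23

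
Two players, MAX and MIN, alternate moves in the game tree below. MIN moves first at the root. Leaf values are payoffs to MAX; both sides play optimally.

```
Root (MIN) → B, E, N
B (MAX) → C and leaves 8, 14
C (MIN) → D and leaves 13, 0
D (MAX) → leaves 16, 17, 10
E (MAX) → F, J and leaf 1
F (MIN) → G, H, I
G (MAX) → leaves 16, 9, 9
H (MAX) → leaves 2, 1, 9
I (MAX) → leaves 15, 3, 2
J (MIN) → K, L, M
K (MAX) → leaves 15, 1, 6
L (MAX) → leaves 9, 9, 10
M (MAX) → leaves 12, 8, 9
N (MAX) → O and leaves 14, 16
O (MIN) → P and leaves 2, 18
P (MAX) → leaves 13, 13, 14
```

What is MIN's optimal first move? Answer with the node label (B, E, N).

E

D (MAX): max(16, 17, 10) = 17
C (MIN): min(17, 13, 0) = 0
B (MAX): max(0, 8, 14) = 14
G (MAX): max(16, 9, 9) = 16
H (MAX): max(2, 1, 9) = 9
I (MAX): max(15, 3, 2) = 15
F (MIN): min(16, 9, 15) = 9
K (MAX): max(15, 1, 6) = 15
L (MAX): max(9, 9, 10) = 10
M (MAX): max(12, 8, 9) = 12
J (MIN): min(15, 10, 12) = 10
E (MAX): max(9, 10, 1) = 10
P (MAX): max(13, 13, 14) = 14
O (MIN): min(14, 2, 18) = 2
N (MAX): max(2, 14, 16) = 16
Root (MIN): min(14, 10, 16) = 10
MIN picks the child with the lowest value: E (value 10).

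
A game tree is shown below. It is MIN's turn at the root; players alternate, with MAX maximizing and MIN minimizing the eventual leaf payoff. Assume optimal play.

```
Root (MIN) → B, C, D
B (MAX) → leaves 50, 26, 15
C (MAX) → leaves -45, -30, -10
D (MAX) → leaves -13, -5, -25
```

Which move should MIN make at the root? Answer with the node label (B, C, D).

B (MAX): max(50, 26, 15) = 50
C (MAX): max(-45, -30, -10) = -10
D (MAX): max(-13, -5, -25) = -5
Root (MIN): min(50, -10, -5) = -10
MIN picks the child with the lowest value: C (value -10).

C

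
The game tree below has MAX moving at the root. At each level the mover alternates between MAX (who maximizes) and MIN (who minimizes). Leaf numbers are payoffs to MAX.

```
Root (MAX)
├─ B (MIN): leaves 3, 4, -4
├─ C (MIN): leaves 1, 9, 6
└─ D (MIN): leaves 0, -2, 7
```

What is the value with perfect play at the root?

1

B (MIN): min(3, 4, -4) = -4
C (MIN): min(1, 9, 6) = 1
D (MIN): min(0, -2, 7) = -2
Root (MAX): max(-4, 1, -2) = 1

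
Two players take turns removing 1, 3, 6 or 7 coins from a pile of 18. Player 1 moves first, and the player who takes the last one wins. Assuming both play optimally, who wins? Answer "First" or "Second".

First

Positions where the player to move wins (W) vs loses (L):
i:   0  1  2  3  4  5  6  7  8  9 10 11 12 13 14 15 16 17 18
     L  W  L  W  L  W  W  W  W  W  W  W  L  W  L  W  L  W  W
Position 18 is W, so the first player wins.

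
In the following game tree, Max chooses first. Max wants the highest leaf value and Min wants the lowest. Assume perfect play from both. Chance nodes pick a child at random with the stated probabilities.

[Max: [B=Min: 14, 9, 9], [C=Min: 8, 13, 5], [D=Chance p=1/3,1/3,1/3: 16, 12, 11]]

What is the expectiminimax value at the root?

B (Min): min(14, 9, 9) = 9
C (Min): min(8, 13, 5) = 5
D (Chance): 1/3·16 + 1/3·12 + 1/3·11 = 13
Root (Max): max(9, 5, 13) = 13

13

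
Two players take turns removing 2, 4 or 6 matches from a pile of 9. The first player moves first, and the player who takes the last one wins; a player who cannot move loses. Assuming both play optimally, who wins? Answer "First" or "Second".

Second

Positions where the player to move wins (W) vs loses (L):
i:   0  1  2  3  4  5  6  7  8  9
     L  L  W  W  W  W  W  W  L  L
Position 9 is L, so the second player wins.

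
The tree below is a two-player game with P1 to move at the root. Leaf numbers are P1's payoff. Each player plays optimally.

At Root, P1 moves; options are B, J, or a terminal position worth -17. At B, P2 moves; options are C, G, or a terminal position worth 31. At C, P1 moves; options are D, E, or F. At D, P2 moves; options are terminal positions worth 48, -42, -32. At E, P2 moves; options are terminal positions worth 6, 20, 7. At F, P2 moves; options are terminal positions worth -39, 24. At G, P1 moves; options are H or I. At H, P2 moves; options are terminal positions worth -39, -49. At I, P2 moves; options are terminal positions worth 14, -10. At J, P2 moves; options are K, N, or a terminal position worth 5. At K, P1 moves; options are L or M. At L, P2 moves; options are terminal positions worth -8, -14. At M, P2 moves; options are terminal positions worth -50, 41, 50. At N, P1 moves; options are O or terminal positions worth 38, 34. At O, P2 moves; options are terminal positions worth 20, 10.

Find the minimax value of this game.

-10

D (P2): min(48, -42, -32) = -42
E (P2): min(6, 20, 7) = 6
F (P2): min(-39, 24) = -39
C (P1): max(-42, 6, -39) = 6
H (P2): min(-39, -49) = -49
I (P2): min(14, -10) = -10
G (P1): max(-49, -10) = -10
B (P2): min(6, -10, 31) = -10
L (P2): min(-8, -14) = -14
M (P2): min(-50, 41, 50) = -50
K (P1): max(-14, -50) = -14
O (P2): min(20, 10) = 10
N (P1): max(10, 38, 34) = 38
J (P2): min(-14, 38, 5) = -14
Root (P1): max(-10, -14, -17) = -10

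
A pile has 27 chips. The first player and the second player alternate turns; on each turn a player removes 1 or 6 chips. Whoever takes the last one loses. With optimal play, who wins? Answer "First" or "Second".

First

Positions where the player to move wins (W) vs loses (L):
i:   0  1  2  3  4  5  6  7  8  9 10 11 12 13 14 15 16 17 18 19 20 21 22 23 24 25 26 27
     W  L  W  L  W  L  W  W  L  W  L  W  L  W  W  L  W  L  W  L  W  W  L  W  L  W  L  W
Position 27 is W, so the first player wins.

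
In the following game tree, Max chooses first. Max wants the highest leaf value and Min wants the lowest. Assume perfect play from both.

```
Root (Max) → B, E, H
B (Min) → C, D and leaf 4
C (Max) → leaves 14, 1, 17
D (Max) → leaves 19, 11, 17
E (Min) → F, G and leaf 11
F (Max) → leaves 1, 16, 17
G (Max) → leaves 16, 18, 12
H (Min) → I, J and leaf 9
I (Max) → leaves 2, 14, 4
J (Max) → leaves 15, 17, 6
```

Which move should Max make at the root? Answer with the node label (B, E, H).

C (Max): max(14, 1, 17) = 17
D (Max): max(19, 11, 17) = 19
B (Min): min(17, 19, 4) = 4
F (Max): max(1, 16, 17) = 17
G (Max): max(16, 18, 12) = 18
E (Min): min(17, 18, 11) = 11
I (Max): max(2, 14, 4) = 14
J (Max): max(15, 17, 6) = 17
H (Min): min(14, 17, 9) = 9
Root (Max): max(4, 11, 9) = 11
Max picks the child with the highest value: E (value 11).

E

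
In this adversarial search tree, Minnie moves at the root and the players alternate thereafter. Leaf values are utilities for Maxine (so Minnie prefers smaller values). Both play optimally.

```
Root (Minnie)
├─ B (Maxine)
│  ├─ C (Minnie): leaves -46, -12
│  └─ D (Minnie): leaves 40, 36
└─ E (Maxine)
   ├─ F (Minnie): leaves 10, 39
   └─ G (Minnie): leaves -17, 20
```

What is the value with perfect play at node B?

C: min(-46, -12) = -46
D: min(40, 36) = 36
B: max(-46, 36) = 36

36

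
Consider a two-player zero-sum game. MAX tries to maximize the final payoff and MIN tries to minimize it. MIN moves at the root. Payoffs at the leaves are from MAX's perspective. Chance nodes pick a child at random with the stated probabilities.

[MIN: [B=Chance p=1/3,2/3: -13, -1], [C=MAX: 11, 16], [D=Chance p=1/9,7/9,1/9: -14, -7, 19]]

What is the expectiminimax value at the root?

-5

B (Chance): 1/3·-13 + 2/3·-1 = -5
C (MAX): max(11, 16) = 16
D (Chance): 1/9·-14 + 7/9·-7 + 1/9·19 = -4.89
Root (MIN): min(-5, 16, -4.89) = -5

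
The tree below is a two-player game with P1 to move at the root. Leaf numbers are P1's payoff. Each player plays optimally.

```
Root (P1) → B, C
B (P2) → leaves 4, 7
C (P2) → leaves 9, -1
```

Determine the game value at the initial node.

4

B (P2): min(4, 7) = 4
C (P2): min(9, -1) = -1
Root (P1): max(4, -1) = 4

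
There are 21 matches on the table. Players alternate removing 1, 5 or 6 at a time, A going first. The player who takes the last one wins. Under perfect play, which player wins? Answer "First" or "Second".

First

i:   0  1  2  3  4  5  6  7  8  9 10 11 12 13 14 15 16 17 18 19 20 21
     L  W  L  W  L  W  W  W  W  W  W  L  W  L  W  L  W  W  W  W  W  W
Position 21 is W, so the first player wins.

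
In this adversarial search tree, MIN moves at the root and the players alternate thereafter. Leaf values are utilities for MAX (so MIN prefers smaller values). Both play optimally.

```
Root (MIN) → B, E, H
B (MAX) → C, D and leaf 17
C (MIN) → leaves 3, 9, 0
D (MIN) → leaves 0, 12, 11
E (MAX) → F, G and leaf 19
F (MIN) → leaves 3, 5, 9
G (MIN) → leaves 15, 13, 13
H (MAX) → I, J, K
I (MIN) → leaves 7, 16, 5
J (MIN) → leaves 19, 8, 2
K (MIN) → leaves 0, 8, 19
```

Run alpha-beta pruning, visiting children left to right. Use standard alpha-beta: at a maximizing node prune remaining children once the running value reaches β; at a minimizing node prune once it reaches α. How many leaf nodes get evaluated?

19

C [α=-∞,β=+∞]: v=0
D [α=0,β=+∞]: v=0 after child 1 ≤ α → α-cutoff, skip 2
B [α=-∞,β=+∞]: v=17
F [α=-∞,β=17]: v=3
G [α=3,β=17]: v=13
E [α=-∞,β=17]: v=19
I [α=-∞,β=17]: v=5
J [α=5,β=17]: v=2
K [α=5,β=17]: v=0 after child 1 ≤ α → α-cutoff, skip 2
H [α=-∞,β=17]: v=5
Root [α=-∞,β=+∞]: v=5
Leaves evaluated: 19 of 23.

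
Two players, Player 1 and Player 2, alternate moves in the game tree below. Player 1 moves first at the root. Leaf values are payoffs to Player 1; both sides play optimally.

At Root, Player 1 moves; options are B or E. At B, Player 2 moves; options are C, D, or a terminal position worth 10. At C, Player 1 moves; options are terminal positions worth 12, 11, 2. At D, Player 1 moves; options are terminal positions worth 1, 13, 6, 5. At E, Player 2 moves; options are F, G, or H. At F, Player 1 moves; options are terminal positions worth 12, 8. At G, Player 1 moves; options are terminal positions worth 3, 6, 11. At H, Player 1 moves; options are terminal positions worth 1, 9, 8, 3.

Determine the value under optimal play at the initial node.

10

C (Player 1): max(12, 11, 2) = 12
D (Player 1): max(1, 13, 6, 5) = 13
B (Player 2): min(12, 13, 10) = 10
F (Player 1): max(12, 8) = 12
G (Player 1): max(3, 6, 11) = 11
H (Player 1): max(1, 9, 8, 3) = 9
E (Player 2): min(12, 11, 9) = 9
Root (Player 1): max(10, 9) = 10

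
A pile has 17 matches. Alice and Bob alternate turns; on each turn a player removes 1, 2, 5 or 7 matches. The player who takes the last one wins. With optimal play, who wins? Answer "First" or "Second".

W/L table (W = player to move can force a win):
i:   0  1  2  3  4  5  6  7  8  9 10 11 12 13 14 15 16 17
     L  W  W  L  W  W  L  W  W  L  W  W  L  W  W  L  W  W
Position 17 is W, so the first player wins.

First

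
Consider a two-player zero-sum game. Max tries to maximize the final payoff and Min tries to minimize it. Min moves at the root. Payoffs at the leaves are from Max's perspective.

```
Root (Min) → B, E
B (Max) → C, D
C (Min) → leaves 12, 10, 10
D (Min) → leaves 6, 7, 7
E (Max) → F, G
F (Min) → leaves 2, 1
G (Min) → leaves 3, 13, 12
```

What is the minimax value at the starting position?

3

C (Min): min(12, 10, 10) = 10
D (Min): min(6, 7, 7) = 6
B (Max): max(10, 6) = 10
F (Min): min(2, 1) = 1
G (Min): min(3, 13, 12) = 3
E (Max): max(1, 3) = 3
Root (Min): min(10, 3) = 3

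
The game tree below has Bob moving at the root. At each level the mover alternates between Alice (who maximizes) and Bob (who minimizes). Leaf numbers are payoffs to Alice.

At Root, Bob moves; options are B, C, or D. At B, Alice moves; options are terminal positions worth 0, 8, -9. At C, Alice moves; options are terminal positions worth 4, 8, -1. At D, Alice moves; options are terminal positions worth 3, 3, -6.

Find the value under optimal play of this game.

B (Alice): max(0, 8, -9) = 8
C (Alice): max(4, 8, -1) = 8
D (Alice): max(3, 3, -6) = 3
Root (Bob): min(8, 8, 3) = 3

3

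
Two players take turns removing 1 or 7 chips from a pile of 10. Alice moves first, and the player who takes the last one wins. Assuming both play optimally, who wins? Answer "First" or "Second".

Second

Compute winning (W) and losing (L) positions by backward induction:
i:   0  1  2  3  4  5  6  7  8  9 10
     L  W  L  W  L  W  L  W  L  W  L
Position 10 is L, so the second player wins.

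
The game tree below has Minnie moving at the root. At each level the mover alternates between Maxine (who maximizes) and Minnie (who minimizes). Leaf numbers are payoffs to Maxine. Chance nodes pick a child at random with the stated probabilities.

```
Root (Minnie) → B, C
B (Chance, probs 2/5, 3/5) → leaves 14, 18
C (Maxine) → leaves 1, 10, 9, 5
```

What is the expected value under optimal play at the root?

10

B (Chance): 2/5·14 + 3/5·18 = 16.4
C (Maxine): max(1, 10, 9, 5) = 10
Root (Minnie): min(16.4, 10) = 10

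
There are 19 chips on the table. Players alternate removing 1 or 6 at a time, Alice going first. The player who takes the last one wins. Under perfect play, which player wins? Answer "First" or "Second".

Mark each pile size as W (mover wins) or L (mover loses):
i:   0  1  2  3  4  5  6  7  8  9 10 11 12 13 14 15 16 17 18 19
     L  W  L  W  L  W  W  L  W  L  W  L  W  W  L  W  L  W  L  W
Position 19 is W, so the first player wins.

First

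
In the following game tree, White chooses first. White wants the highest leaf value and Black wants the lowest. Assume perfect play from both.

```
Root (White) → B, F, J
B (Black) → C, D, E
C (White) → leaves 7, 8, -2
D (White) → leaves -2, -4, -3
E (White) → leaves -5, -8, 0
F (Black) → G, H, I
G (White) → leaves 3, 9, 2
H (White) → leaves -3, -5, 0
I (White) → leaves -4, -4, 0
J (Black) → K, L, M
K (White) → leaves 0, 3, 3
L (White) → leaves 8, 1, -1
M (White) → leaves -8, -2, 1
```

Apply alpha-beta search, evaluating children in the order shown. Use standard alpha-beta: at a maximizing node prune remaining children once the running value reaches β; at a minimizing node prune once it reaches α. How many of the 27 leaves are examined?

25

C [α=-∞,β=+∞]: v=8
D [α=-∞,β=8]: v=-2
E [α=-∞,β=-2]: v=0
B [α=-∞,β=+∞]: v=-2
G [α=-2,β=+∞]: v=9
H [α=-2,β=9]: v=0
I [α=-2,β=0]: v=0
F [α=-2,β=+∞]: v=0
K [α=0,β=+∞]: v=3
L [α=0,β=3]: v=8 after child 1 ≥ β → β-cutoff, skip 2
M [α=0,β=3]: v=1
J [α=0,β=+∞]: v=1
Root [α=-∞,β=+∞]: v=1
Leaves evaluated: 25 of 27.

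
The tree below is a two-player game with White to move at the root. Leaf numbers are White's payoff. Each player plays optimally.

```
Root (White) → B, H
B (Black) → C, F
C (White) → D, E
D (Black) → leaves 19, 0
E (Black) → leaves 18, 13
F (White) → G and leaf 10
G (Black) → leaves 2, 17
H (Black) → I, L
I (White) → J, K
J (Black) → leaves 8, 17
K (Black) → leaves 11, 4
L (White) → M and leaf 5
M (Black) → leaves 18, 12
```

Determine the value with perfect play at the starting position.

D (Black): min(19, 0) = 0
E (Black): min(18, 13) = 13
C (White): max(0, 13) = 13
G (Black): min(2, 17) = 2
F (White): max(2, 10) = 10
B (Black): min(13, 10) = 10
J (Black): min(8, 17) = 8
K (Black): min(11, 4) = 4
I (White): max(8, 4) = 8
M (Black): min(18, 12) = 12
L (White): max(12, 5) = 12
H (Black): min(8, 12) = 8
Root (White): max(10, 8) = 10

10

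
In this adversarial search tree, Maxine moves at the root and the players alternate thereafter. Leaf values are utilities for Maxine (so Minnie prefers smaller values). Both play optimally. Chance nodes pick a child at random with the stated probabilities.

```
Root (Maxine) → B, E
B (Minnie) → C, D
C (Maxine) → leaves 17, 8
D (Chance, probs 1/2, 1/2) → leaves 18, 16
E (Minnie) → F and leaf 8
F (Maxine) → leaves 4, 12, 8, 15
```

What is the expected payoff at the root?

17

C (Maxine): max(17, 8) = 17
D (Chance): 1/2·18 + 1/2·16 = 17
B (Minnie): min(17, 17) = 17
F (Maxine): max(4, 12, 8, 15) = 15
E (Minnie): min(15, 8) = 8
Root (Maxine): max(17, 8) = 17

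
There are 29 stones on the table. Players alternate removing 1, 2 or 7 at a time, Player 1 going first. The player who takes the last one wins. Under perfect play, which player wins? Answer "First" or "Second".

Compute winning (W) and losing (L) positions by backward induction:
i:   0  1  2  3  4  5  6  7  8  9 10 11 12 13 14 15 16 17 18 19 20 21 22 23 24 25 26 27 28 29
     L  W  W  L  W  W  L  W  W  L  W  W  L  W  W  L  W  W  L  W  W  L  W  W  L  W  W  L  W  W
Position 29 is W, so the first player wins.

First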